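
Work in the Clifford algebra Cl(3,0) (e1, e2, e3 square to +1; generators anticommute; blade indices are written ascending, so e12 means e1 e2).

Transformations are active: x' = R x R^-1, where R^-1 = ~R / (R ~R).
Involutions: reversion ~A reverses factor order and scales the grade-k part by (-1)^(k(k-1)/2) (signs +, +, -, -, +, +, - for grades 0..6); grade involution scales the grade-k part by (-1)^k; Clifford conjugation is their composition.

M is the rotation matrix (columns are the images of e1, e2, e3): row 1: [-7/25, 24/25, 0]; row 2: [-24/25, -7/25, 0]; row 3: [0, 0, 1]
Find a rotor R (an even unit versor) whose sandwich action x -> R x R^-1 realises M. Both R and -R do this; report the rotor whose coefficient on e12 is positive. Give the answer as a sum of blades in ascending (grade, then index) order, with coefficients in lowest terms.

Method: write R = a + b12*e12 + b13*e13 + b23*e23 with a^2 + b12^2 + b13^2 + b23^2 = 1 (so R^-1 = ~R). Expanding the columns R e_j ~R gives tr M = 4a^2 - 1 and, from the antisymmetric part, M21 - M12 = -4a*b12, M13 - M31 = 4a*b13, M32 - M23 = -4a*b23.
Here tr M = 11/25, so a^2 = (1 + tr M)/4 = 9/25 and a = ±3/5. Taking a = 3/5: M21 - M12 = -48/25, M13 - M31 = 0, M32 - M23 = 0, giving b12 = 4/5, b13 = 0, b23 = 0, i.e. R = 3/5 + 4/5*e12.
Its e12 coefficient is already positive.
Answer: 3/5 + 4/5*e12. Sheet selection: the two-to-one cover makes ±R indistinguishable at the matrix level (trace 11/25), so uniqueness comes from the required sign on e12.


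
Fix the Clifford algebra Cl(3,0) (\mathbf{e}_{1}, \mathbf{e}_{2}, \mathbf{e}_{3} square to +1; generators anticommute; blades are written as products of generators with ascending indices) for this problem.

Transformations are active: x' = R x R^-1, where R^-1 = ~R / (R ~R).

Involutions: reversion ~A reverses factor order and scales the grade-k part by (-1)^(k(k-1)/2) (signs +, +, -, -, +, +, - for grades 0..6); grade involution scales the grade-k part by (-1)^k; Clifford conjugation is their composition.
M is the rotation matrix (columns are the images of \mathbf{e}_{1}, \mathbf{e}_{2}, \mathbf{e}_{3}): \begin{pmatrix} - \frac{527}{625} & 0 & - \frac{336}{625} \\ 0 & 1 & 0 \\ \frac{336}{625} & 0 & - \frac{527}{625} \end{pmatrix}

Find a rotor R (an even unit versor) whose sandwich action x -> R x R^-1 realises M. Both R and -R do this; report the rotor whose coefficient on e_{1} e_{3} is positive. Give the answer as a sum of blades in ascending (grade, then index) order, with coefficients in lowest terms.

Method: write R = a + b12*e_{1} e_{2} + b13*e_{1} e_{3} + b23*e_{2} e_{3} with a^2 + b12^2 + b13^2 + b23^2 = 1 (so R^-1 = ~R). Expanding the columns R e_j ~R gives tr M = 4a^2 - 1 and, from the antisymmetric part, M21 - M12 = -4a*b12, M13 - M31 = 4a*b13, M32 - M23 = -4a*b23.
Here tr M = -\frac{429}{625}, so a^2 = (1 + tr M)/4 = \frac{49}{625} and a = ±\frac{7}{25}. Taking a = \frac{7}{25}: M21 - M12 = 0, M13 - M31 = -\frac{672}{625}, M32 - M23 = 0, giving b12 = 0, b13 = -\frac{24}{25}, b23 = 0, i.e. R = \frac{7}{25} - \frac{24}{25} e_{1} e_{3}.
Its e_{1} e_{3} coefficient is negative, so report the other preimage -R.
Answer: -\frac{7}{25} + \frac{24}{25} e_{1} e_{3}. Recall the cover is two-to-one: with M of trace -\frac{429}{625}, both preimages act alike, and the stated e_{1} e_{3} sign chooses the sheet.


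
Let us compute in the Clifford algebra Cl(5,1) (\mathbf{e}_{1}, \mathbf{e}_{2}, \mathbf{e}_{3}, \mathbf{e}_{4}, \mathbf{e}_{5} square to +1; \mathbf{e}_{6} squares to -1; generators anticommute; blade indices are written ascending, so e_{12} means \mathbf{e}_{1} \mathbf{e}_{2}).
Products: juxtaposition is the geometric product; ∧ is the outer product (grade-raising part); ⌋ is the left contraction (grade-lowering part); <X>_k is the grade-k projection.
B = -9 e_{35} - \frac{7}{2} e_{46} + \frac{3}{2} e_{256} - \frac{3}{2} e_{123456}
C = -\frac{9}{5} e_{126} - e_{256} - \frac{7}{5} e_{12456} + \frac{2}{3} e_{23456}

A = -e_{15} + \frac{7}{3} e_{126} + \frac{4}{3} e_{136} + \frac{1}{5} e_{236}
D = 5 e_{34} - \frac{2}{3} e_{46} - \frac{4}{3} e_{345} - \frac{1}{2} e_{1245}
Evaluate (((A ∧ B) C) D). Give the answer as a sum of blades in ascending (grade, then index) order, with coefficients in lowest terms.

step 1: -\frac{7}{2} e_{1456} - 21 e_{12356}
step 2: \frac{49}{10} e_{2} - 21 e_{13} + 14 e_{14} - \frac{147}{5} e_{34} + \frac{189}{5} e_{35} - \frac{7}{3} e_{123} - \frac{7}{2} e_{124} - \frac{63}{10} e_{245}
step 3: 147 + \frac{63}{20} e_{1} - \frac{252}{5} e_{4} - \frac{819}{20} e_{5} - 70 e_{13} - 105 e_{14} - \frac{28}{3} e_{16} - \frac{42}{5} e_{23} - 7 e_{25} + \frac{98}{5} e_{36} + 189 e_{45} + \frac{35}{2} e_{123} - \frac{35}{3} e_{124} + \frac{7}{3} e_{126} + \frac{56}{3} e_{135} + \frac{609}{20} e_{145} + \frac{49}{2} e_{234} + \frac{63}{2} e_{235} - \frac{49}{15} e_{246} - \frac{21}{5} e_{256} - \frac{7}{6} e_{345} + \frac{189}{10} e_{1234} + \frac{301}{30} e_{1235} + \frac{28}{9} e_{1245} + 14 e_{1346} + \frac{119}{30} e_{2345} + \frac{126}{5} e_{3456} + \frac{14}{9} e_{12346}
Answer: 147 + \frac{63}{20} e_{1} - \frac{252}{5} e_{4} - \frac{819}{20} e_{5} - 70 e_{13} - 105 e_{14} - \frac{28}{3} e_{16} - \frac{42}{5} e_{23} - 7 e_{25} + \frac{98}{5} e_{36} + 189 e_{45} + \frac{35}{2} e_{123} - \frac{35}{3} e_{124} + \frac{7}{3} e_{126} + \frac{56}{3} e_{135} + \frac{609}{20} e_{145} + \frac{49}{2} e_{234} + \frac{63}{2} e_{235} - \frac{49}{15} e_{246} - \frac{21}{5} e_{256} - \frac{7}{6} e_{345} + \frac{189}{10} e_{1234} + \frac{301}{30} e_{1235} + \frac{28}{9} e_{1245} + 14 e_{1346} + \frac{119}{30} e_{2345} + \frac{126}{5} e_{3456} + \frac{14}{9} e_{12346}


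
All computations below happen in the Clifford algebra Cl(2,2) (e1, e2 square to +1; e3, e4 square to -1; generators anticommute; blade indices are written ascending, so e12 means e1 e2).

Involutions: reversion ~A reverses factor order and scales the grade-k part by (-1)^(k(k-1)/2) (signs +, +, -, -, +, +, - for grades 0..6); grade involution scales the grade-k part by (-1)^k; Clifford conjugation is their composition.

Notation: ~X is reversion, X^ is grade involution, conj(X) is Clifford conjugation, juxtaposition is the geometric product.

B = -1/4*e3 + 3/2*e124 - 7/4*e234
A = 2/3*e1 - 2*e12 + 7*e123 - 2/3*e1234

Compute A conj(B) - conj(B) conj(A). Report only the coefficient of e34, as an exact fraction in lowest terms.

first term: -7/6*e1 - e3 + 3*e4 - 7/4*e12 + 1/6*e13 - 49/4*e14 + e24 - 21/2*e34 - 1/2*e123 - 1/6*e124 + 7/2*e134 - 7/6*e1234
second term: 7/6*e1 + e3 - 3*e4 - 7/4*e12 + 1/6*e13 + 49/4*e14 - e24 + 21/2*e34 + 1/2*e123 + 1/6*e124 + 7/2*e134 - 7/6*e1234
Answer: -21


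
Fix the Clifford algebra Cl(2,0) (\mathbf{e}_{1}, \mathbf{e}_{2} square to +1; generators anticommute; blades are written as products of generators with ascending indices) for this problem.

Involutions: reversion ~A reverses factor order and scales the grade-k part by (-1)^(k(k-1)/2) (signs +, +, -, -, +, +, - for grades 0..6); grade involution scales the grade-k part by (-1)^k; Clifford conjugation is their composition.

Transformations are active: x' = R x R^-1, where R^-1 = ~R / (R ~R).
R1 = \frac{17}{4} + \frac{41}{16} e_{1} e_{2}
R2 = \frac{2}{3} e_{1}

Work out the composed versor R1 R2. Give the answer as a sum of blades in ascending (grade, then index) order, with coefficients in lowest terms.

Distribute over the terms of R2 (each basis-blade product reordered to ascending indices, repeated generators contracted through their squares):
R1 (\frac{2}{3} e_{1}) = \frac{17}{6} e_{1} - \frac{41}{24} e_{2}
Answer: \frac{17}{6} e_{1} - \frac{41}{24} e_{2}


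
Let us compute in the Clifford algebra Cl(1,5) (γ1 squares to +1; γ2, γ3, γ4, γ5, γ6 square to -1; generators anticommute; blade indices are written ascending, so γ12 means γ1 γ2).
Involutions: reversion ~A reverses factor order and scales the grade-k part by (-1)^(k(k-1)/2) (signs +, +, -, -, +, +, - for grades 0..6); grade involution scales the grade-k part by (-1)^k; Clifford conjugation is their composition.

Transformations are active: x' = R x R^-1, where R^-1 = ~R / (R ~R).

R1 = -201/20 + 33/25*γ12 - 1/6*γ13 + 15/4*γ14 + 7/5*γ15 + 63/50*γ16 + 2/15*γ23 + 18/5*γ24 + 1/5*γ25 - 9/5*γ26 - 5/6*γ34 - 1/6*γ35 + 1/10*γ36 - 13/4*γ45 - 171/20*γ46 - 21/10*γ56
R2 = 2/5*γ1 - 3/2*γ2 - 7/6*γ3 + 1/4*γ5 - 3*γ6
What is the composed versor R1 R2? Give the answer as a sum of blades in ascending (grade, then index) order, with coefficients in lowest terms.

Distribute over the terms of R2 (each basis-blade product reordered to ascending indices, repeated generators contracted through their squares):
R1 (2/5*γ1) = -201/50*γ1 - 66/125*γ2 + 1/15*γ3 - 3/2*γ4 - 14/25*γ5 - 63/125*γ6 + 4/75*γ123 + 36/25*γ124 + 2/25*γ125 - 18/25*γ126 - 1/3*γ134 - 1/15*γ135 + 1/25*γ136 - 13/10*γ145 - 171/50*γ146 - 21/25*γ156
R1 (-3/2*γ2) = 99/50*γ1 + 603/40*γ2 - 1/5*γ3 - 27/5*γ4 - 3/10*γ5 + 27/10*γ6 - 1/4*γ123 + 45/8*γ124 + 21/10*γ125 + 189/100*γ126 + 5/4*γ234 + 1/4*γ235 - 3/20*γ236 + 39/8*γ245 + 513/40*γ246 + 63/20*γ256
R1 (-7/6*γ3) = -7/36*γ1 + 7/45*γ2 + 469/40*γ3 + 35/36*γ4 + 7/36*γ5 - 7/60*γ6 - 77/50*γ123 + 35/8*γ134 + 49/30*γ135 + 147/100*γ136 + 21/5*γ234 + 7/30*γ235 - 21/10*γ236 + 91/24*γ345 + 399/40*γ346 + 49/20*γ356
R1 (1/4*γ5) = -7/20*γ1 - 1/20*γ2 + 1/24*γ3 + 13/16*γ4 - 201/80*γ5 - 21/40*γ6 + 33/100*γ125 - 1/24*γ135 + 15/16*γ145 - 63/200*γ156 + 1/30*γ235 + 9/10*γ245 + 9/20*γ256 - 5/24*γ345 - 1/40*γ356 + 171/80*γ456
R1 (-3*γ6) = 189/50*γ1 - 27/5*γ2 + 3/10*γ3 - 513/20*γ4 - 63/10*γ5 + 603/20*γ6 - 99/25*γ126 + 1/2*γ136 - 45/4*γ146 - 21/5*γ156 - 2/5*γ236 - 54/5*γ246 - 3/5*γ256 + 5/2*γ346 + 1/2*γ356 + 39/4*γ456
Summing the partial products and collecting blades:
Answer: 269/225*γ1 + 83273/9000*γ2 + 179/15*γ3 - 22151/720*γ4 - 34121/3600*γ5 + 95113/3000*γ6 - 521/300*γ123 + 1413/200*γ124 + 251/100*γ125 - 279/100*γ126 + 97/24*γ134 + 61/40*γ135 + 201/100*γ136 - 29/80*γ145 - 1467/100*γ146 - 1071/200*γ156 + 109/20*γ234 + 31/60*γ235 - 53/20*γ236 + 231/40*γ245 + 81/40*γ246 + 3*γ256 + 43/12*γ345 + 499/40*γ346 + 117/40*γ356 + 951/80*γ456


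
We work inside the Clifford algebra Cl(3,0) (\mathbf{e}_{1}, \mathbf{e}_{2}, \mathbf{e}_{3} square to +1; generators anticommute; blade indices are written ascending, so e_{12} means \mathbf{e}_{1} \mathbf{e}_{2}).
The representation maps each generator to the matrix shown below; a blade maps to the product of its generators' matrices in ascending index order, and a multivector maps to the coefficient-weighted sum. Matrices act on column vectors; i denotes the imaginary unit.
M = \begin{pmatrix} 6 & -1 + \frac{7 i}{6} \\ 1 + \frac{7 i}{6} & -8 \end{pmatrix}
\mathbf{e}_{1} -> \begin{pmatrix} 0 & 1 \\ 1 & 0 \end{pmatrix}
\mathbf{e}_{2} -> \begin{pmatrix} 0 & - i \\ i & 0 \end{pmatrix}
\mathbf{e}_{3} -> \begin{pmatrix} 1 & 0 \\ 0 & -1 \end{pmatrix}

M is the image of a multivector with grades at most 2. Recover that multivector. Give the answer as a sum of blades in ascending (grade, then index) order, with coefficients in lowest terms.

Method: 1, rho(e_{1}), rho(e_{2}), rho(e_{3}) form a trace-orthogonal basis of the 2x2 complex matrices (tr(X Y) = 2 if X = Y, else 0), so M = m0*1 + m1*rho(e_{1}) + m2*rho(e_{2}) + m3*rho(e_{3}) with m0 = tr(M)/2 = -1, m1 = tr(M rho(e_{1}))/2 = \frac{7 i}{6}, m2 = tr(M rho(e_{2}))/2 = - i, m3 = tr(M rho(e_{3}))/2 = 7.
Multiplying table entries, the bivector images are rho(e_{12}) = i*rho(e_{3}), rho(e_{13}) = -i*rho(e_{2}), rho(e_{23}) = i*rho(e_{1}); with real blade coefficients the real parts of m0..m3 are the coefficients of 1, e_{1}, e_{2}, e_{3} and the imaginary parts give the bivectors (e_{23}: Im m1, e_{13}: -Im m2, e_{12}: Im m3).
Answer: -1 + 7 e_{3} + e_{13} + \frac{7}{6} e_{23}


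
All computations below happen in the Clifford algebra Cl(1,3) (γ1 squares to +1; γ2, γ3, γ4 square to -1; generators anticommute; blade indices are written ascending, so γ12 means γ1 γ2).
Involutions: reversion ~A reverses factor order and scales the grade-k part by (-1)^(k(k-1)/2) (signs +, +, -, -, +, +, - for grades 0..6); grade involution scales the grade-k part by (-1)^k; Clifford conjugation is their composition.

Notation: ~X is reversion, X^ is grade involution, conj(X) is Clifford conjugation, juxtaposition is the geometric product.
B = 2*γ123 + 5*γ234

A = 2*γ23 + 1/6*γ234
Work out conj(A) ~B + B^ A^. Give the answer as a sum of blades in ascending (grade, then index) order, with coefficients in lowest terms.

first term: -5/6 - 4*γ1 - 10*γ4 - 1/3*γ14
second term: 5/6 + 4*γ1 + 10*γ4 - 1/3*γ14
Answer: -2/3*γ14


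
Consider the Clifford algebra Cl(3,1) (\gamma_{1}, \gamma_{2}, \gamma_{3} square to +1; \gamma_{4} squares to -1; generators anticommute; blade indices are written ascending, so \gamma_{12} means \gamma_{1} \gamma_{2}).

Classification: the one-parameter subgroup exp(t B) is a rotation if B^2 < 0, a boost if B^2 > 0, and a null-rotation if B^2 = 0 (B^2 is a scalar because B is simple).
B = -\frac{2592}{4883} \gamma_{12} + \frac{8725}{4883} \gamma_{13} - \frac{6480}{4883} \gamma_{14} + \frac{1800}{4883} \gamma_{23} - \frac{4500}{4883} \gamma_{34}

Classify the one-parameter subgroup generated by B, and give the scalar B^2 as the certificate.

B^2 term by term: the squares give (-\frac{2592}{4883})^2*(\gamma_{12})^2 + (\frac{8725}{4883})^2*(\gamma_{13})^2 + (-\frac{6480}{4883})^2*(\gamma_{14})^2 + (\frac{1800}{4883})^2*(\gamma_{23})^2 + (-\frac{4500}{4883})^2*(\gamma_{34})^2 = \frac{6718464}{23843689}*(-1) + \frac{76125625}{23843689}*(-1) + \frac{41990400}{23843689}*(+1) + \frac{3240000}{23843689}*(-1) + \frac{20250000}{23843689}*(+1) = -1 (each basis 2-blade squares to minus the product of its generators' squares); cross terms between blades sharing an index anticommute and cancel; the commuting (index-disjoint) pairs give grade-4 terms 2*c*c'*(blade product), which cancel blade by blade — \gamma_{1234}: \frac{23328000}{23843689} - \frac{23328000}{23843689} = 0 — confirming B is simple. So B^2 = -1.
Answer: rotation, certificate B^2 = -1. Why this suffices: the scalar -1 survives any versor conjugation, so its sign alone determines the class however B is presented.


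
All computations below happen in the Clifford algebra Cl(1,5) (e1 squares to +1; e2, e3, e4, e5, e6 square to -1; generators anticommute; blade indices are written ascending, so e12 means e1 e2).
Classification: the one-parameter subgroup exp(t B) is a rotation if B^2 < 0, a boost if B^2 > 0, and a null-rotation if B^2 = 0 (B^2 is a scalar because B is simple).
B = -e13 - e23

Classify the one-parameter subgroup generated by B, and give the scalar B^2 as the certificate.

B^2 term by term: the squares give (-1)^2*(e13)^2 + (-1)^2*(e23)^2 = 1*(+1) + 1*(-1) = 0 (each basis 2-blade squares to minus the product of its generators' squares); cross terms between blades sharing an index anticommute and cancel. So B^2 = 0.
Answer: null-rotation, certificate B^2 = 0. One invariant decides it: the square 0 survives every conjugation, and its sign is exactly the classification.


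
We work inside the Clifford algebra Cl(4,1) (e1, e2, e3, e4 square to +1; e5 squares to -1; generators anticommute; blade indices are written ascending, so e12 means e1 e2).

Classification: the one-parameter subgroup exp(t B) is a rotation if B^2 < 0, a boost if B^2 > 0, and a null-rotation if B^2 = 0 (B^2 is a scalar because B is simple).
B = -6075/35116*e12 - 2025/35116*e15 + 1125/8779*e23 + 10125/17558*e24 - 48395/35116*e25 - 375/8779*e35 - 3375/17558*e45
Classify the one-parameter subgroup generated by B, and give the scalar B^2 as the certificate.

B^2 term by term: the squares give (-6075/35116)^2*(e12)^2 + (-2025/35116)^2*(e15)^2 + (1125/8779)^2*(e23)^2 + (10125/17558)^2*(e24)^2 + (-48395/35116)^2*(e25)^2 + (-375/8779)^2*(e35)^2 + (-3375/17558)^2*(e45)^2 = 36905625/1233133456*(-1) + 4100625/1233133456*(+1) + 1265625/77070841*(-1) + 102515625/308283364*(-1) + 2342076025/1233133456*(+1) + 140625/77070841*(+1) + 11390625/308283364*(+1) = 25/16 (each basis 2-blade squares to minus the product of its generators' squares); cross terms between blades sharing an index anticommute and cancel; the commuting (index-disjoint) pairs give grade-4 terms 2*c*c'*(blade product), which cancel blade by blade — e1235: 2278125/154141682 - 2278125/154141682 = 0; e1245: 20503125/308283364 - 20503125/308283364 = 0; e2345: -3796875/77070841 + 3796875/77070841 = 0 — confirming B is simple. So B^2 = 25/16.
Answer: boost, certificate B^2 = 25/16. The invariant at work: B^2 = 25/16 is unchanged by conjugation, hence its sign classifies the subgroup whatever basis B is written in.


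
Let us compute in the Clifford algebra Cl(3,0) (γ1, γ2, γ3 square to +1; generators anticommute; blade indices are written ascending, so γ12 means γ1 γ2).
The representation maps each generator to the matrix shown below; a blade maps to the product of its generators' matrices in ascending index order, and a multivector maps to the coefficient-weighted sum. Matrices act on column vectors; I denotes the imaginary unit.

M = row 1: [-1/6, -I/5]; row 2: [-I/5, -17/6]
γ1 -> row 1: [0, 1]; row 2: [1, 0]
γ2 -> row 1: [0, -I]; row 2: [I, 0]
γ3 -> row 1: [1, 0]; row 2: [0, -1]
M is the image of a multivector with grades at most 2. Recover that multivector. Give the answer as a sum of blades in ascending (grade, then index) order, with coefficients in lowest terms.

Method: 1, rho(γ1), rho(γ2), rho(γ3) form a trace-orthogonal basis of the 2x2 complex matrices (tr(X Y) = 2 if X = Y, else 0), so M = m0*1 + m1*rho(γ1) + m2*rho(γ2) + m3*rho(γ3) with m0 = tr(M)/2 = -3/2, m1 = tr(M rho(γ1))/2 = -I/5, m2 = tr(M rho(γ2))/2 = 0, m3 = tr(M rho(γ3))/2 = 4/3.
Multiplying table entries, the bivector images are rho(γ12) = I*rho(γ3), rho(γ13) = -I*rho(γ2), rho(γ23) = I*rho(γ1); with real blade coefficients the real parts of m0..m3 are the coefficients of 1, γ1, γ2, γ3 and the imaginary parts give the bivectors (γ23: Im m1, γ13: -Im m2, γ12: Im m3).
Answer: -3/2 + 4/3*γ3 - 1/5*γ23


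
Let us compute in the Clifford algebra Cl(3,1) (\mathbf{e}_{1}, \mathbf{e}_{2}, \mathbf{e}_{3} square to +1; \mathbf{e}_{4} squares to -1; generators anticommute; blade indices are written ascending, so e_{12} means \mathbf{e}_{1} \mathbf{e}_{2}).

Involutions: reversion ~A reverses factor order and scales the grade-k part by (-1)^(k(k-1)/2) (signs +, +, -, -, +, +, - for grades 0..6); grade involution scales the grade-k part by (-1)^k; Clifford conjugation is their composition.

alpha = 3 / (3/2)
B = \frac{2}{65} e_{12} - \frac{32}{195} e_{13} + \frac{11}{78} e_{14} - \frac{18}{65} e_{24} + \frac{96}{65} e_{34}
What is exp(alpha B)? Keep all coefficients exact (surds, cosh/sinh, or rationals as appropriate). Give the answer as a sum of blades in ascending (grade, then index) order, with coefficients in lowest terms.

B^2 term by term: the squares give (\frac{2}{65})^2*(e_{12})^2 + (-\frac{32}{195})^2*(e_{13})^2 + (\frac{11}{78})^2*(e_{14})^2 + (-\frac{18}{65})^2*(e_{24})^2 + (\frac{96}{65})^2*(e_{34})^2 = \frac{4}{4225}*(-1) + \frac{1024}{38025}*(-1) + \frac{121}{6084}*(+1) + \frac{324}{4225}*(+1) + \frac{9216}{4225}*(+1) = \frac{9}{4} (each basis 2-blade squares to minus the product of its generators' squares); cross terms between blades sharing an index anticommute and cancel; the commuting (index-disjoint) pairs give grade-4 terms 2*c*c'*(blade product), which cancel blade by blade — e_{1234}: \frac{384}{4225} - \frac{384}{4225} = 0 — confirming B is simple. So B^2 = \frac{9}{4}.
B^2 = \frac{9}{4} — a positive square means the series sums to a boost: l = \frac{3}{2}, alpha*l = 3, so exp(alpha B) = cosh(3) + (sinh(3)/(\frac{3}{2}))*B = \cosh{\left(3 \right)} + (\frac{2 \sinh{\left(3 \right)}}{3})*B.
Answer: \cosh{\left(3 \right)} + \frac{4 \sinh{\left(3 \right)}}{195} e_{12} - \frac{64 \sinh{\left(3 \right)}}{585} e_{13} + \frac{11 \sinh{\left(3 \right)}}{117} e_{14} - \frac{12 \sinh{\left(3 \right)}}{65} e_{24} + \frac{64 \sinh{\left(3 \right)}}{65} e_{34}


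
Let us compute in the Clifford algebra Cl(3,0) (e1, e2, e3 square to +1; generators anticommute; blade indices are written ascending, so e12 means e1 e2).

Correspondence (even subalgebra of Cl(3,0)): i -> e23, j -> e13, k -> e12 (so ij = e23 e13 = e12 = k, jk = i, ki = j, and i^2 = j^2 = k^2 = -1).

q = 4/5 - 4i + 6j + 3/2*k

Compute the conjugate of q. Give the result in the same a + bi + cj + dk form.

In blades: q = 4/5 + 3/2*e12 + 6*e13 - 4*e23.
Quaternion conjugation is reversion on the even subalgebra: the scalar is fixed and every grade-2 blade flips sign, giving 4/5 - 3/2*e12 - 6*e13 + 4*e23; translating back:
Answer: 4/5 + 4i - 6j - 3/2*k


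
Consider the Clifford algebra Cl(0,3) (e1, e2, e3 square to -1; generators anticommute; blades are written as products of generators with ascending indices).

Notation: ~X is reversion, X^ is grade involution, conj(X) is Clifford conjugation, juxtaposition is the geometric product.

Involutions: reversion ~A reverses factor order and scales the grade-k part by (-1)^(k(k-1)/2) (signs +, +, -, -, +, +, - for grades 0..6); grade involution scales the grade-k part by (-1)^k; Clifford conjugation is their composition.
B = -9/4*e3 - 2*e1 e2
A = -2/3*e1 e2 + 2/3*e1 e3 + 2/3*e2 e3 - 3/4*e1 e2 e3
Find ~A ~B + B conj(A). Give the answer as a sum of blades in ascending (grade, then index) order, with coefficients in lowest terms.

first term: -4/3 - 3/2*e1 - 3/2*e2 - 3/2*e3 + 27/16*e1 e2 - 4/3*e1 e3 + 4/3*e2 e3 - 3/2*e1 e2 e3
second term: 4/3 + 3/2*e1 + 3/2*e2 - 3/2*e3 - 27/16*e1 e2 - 4/3*e1 e3 + 4/3*e2 e3 - 3/2*e1 e2 e3
Answer: -3*e3 - 8/3*e1 e3 + 8/3*e2 e3 - 3*e1 e2 e3


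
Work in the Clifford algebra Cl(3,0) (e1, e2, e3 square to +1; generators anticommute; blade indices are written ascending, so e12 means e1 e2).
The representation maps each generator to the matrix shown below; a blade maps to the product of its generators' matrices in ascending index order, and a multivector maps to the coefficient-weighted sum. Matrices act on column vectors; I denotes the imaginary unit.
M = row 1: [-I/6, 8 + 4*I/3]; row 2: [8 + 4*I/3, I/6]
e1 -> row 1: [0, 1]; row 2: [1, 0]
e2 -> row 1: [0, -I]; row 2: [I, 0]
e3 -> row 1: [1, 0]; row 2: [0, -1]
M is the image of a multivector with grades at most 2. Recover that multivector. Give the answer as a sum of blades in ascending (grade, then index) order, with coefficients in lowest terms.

Method: 1, rho(e1), rho(e2), rho(e3) form a trace-orthogonal basis of the 2x2 complex matrices (tr(X Y) = 2 if X = Y, else 0), so M = m0*1 + m1*rho(e1) + m2*rho(e2) + m3*rho(e3) with m0 = tr(M)/2 = 0, m1 = tr(M rho(e1))/2 = 8 + 4*I/3, m2 = tr(M rho(e2))/2 = 0, m3 = tr(M rho(e3))/2 = -I/6.
Multiplying table entries, the bivector images are rho(e12) = I*rho(e3), rho(e13) = -I*rho(e2), rho(e23) = I*rho(e1); with real blade coefficients the real parts of m0..m3 are the coefficients of 1, e1, e2, e3 and the imaginary parts give the bivectors (e23: Im m1, e13: -Im m2, e12: Im m3).
Answer: 8*e1 - 1/6*e12 + 4/3*e23


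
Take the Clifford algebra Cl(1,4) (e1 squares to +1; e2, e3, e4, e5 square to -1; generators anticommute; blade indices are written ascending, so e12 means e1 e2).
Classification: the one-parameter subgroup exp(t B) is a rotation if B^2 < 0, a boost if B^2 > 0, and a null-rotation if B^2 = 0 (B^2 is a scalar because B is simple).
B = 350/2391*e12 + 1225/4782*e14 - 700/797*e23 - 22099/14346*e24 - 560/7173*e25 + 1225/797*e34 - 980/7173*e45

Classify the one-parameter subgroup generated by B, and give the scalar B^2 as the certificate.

B^2 term by term: the squares give (350/2391)^2*(e12)^2 + (1225/4782)^2*(e14)^2 + (-700/797)^2*(e23)^2 + (-22099/14346)^2*(e24)^2 + (-560/7173)^2*(e25)^2 + (1225/797)^2*(e34)^2 + (-980/7173)^2*(e45)^2 = 122500/5716881*(+1) + 1500625/22867524*(+1) + 490000/635209*(-1) + 488365801/205807716*(-1) + 313600/51451929*(-1) + 1500625/635209*(-1) + 960400/51451929*(-1) = -49/9 (each basis 2-blade squares to minus the product of its generators' squares); cross terms between blades sharing an index anticommute and cancel; the commuting (index-disjoint) pairs give grade-4 terms 2*c*c'*(blade product), which cancel blade by blade — e1234: 857500/1905627 - 857500/1905627 = 0; e1245: -686000/17150643 + 686000/17150643 = 0; e2345: 1372000/5716881 - 1372000/5716881 = 0 — confirming B is simple. So B^2 = -49/9.
Answer: rotation, certificate B^2 = -49/9. Because -49/9 is invariant under every versor sandwich, the classification follows from its sign alone.


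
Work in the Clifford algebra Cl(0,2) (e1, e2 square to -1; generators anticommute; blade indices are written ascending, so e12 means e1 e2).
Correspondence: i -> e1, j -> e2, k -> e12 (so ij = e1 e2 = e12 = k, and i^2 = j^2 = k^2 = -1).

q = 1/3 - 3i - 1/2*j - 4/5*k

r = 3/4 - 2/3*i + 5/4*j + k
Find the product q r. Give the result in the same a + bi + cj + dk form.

In blades: q = 1/3 - 3*e1 - 1/2*e2 - 4/5*e12, r = 3/4 - 2/3*e1 + 5/4*e2 + e12.
Distribute q over r term by term (generator squares from the signature, products reordered to ascending indices): (1/3)*r = 1/4 - 2/9*e1 + 5/12*e2 + 1/3*e12; (-3*e1)*r = -2 - 9/4*e1 + 3*e2 - 15/4*e12; (-1/2*e2)*r = 5/8 - 1/2*e1 - 3/8*e2 - 1/3*e12; (-4/5*e12)*r = 4/5 + e1 + 8/15*e2 - 3/5*e12.
Sum: -13/40 - 71/36*e1 + 143/40*e2 - 87/20*e12; translating back through the correspondence:
Answer: -13/40 - 71/36*i + 143/40*j - 87/20*k


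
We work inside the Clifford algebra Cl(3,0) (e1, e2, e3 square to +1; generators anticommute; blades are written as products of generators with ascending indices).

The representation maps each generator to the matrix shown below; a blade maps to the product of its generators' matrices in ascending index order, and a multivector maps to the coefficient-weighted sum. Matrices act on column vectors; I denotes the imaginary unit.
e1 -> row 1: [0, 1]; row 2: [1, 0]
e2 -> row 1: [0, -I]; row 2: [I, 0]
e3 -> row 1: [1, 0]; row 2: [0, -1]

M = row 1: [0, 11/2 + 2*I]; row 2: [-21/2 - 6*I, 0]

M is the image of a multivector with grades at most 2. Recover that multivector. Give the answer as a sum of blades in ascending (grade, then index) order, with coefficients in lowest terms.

Method: 1, rho(e1), rho(e2), rho(e3) form a trace-orthogonal basis of the 2x2 complex matrices (tr(X Y) = 2 if X = Y, else 0), so M = m0*1 + m1*rho(e1) + m2*rho(e2) + m3*rho(e3) with m0 = tr(M)/2 = 0, m1 = tr(M rho(e1))/2 = -5/2 - 2*I, m2 = tr(M rho(e2))/2 = -4 + 8*I, m3 = tr(M rho(e3))/2 = 0.
Multiplying table entries, the bivector images are rho(e1 e2) = I*rho(e3), rho(e1 e3) = -I*rho(e2), rho(e2 e3) = I*rho(e1); with real blade coefficients the real parts of m0..m3 are the coefficients of 1, e1, e2, e3 and the imaginary parts give the bivectors (e2 e3: Im m1, e1 e3: -Im m2, e1 e2: Im m3).
Answer: -5/2*e1 - 4*e2 - 8*e1 e3 - 2*e2 e3


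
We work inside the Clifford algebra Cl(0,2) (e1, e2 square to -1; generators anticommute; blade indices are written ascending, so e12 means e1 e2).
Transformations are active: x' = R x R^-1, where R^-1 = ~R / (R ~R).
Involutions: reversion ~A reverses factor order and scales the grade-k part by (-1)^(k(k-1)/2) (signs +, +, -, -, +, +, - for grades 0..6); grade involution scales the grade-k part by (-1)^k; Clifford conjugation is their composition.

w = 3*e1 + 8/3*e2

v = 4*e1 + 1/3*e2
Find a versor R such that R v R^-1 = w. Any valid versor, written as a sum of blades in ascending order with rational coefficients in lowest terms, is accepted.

Key observation: q(v) = q(w) = -145/9 (sandwiches preserve the norm), so R = v + w = 7*e1 + 3*e2 works whenever it is invertible — the component of v along it is kept and (v - w)/2 reverses, sending v to w.
Answer: 7*e1 + 3*e2


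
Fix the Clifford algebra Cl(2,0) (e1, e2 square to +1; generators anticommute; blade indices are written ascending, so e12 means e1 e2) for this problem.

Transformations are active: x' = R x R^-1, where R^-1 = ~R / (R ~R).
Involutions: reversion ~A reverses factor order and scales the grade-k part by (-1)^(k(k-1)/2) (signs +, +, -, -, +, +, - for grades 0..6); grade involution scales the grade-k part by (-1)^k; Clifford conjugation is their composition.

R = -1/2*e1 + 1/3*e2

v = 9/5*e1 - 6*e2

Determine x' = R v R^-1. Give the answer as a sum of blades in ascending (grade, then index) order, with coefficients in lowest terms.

~R = -1/2*e1 + 1/3*e2, and R ~R = 13/36, so R^-1 = ~R / (13/36).
R v = -29/10 + 12/5*e12
Answer: 81/13*e1 + 42/65*e2


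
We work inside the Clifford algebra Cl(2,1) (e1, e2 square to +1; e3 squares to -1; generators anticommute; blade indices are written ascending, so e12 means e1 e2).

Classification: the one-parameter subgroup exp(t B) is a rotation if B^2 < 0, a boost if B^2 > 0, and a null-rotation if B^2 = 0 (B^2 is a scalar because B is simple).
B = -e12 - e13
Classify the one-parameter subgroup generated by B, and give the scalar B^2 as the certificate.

B^2 term by term: the squares give (-1)^2*(e12)^2 + (-1)^2*(e13)^2 = 1*(-1) + 1*(+1) = 0 (each basis 2-blade squares to minus the product of its generators' squares); cross terms between blades sharing an index anticommute and cancel. So B^2 = 0.
Answer: null-rotation, certificate B^2 = 0. The invariant at work: B^2 = 0 is unchanged by conjugation, hence its sign classifies the subgroup whatever basis B is written in.


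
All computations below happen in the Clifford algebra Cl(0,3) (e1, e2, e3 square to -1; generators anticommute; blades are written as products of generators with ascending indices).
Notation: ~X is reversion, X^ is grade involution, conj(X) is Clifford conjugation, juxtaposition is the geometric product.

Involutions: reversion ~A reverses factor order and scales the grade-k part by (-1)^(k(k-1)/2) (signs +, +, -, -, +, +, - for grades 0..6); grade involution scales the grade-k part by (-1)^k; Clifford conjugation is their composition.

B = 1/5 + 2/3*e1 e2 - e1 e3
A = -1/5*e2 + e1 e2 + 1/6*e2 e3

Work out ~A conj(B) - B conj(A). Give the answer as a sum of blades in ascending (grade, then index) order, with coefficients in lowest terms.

first term: -2/3 + 2/15*e1 - 1/25*e2 - 1/30*e1 e2 + 1/9*e1 e3 - 31/30*e2 e3 + 1/5*e1 e2 e3
second term: 2/3 - 2/15*e1 + 1/25*e2 - 1/30*e1 e2 + 1/9*e1 e3 - 31/30*e2 e3 + 1/5*e1 e2 e3
Answer: -4/3 + 4/15*e1 - 2/25*e2


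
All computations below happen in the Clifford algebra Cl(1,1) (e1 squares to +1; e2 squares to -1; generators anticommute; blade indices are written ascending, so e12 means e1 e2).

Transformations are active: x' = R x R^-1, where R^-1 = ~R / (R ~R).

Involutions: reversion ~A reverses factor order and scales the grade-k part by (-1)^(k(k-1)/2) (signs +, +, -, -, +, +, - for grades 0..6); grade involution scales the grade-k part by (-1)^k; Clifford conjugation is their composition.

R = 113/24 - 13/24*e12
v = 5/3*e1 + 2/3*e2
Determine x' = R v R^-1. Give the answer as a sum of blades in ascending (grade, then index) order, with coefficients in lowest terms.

~R = 113/24 + 13/24*e12, and R ~R = 175/8, so R^-1 = ~R / (175/8).
R v = 197/24*e1 + 97/24*e2
Answer: 11761/6300*e1 + 6761/6300*e2


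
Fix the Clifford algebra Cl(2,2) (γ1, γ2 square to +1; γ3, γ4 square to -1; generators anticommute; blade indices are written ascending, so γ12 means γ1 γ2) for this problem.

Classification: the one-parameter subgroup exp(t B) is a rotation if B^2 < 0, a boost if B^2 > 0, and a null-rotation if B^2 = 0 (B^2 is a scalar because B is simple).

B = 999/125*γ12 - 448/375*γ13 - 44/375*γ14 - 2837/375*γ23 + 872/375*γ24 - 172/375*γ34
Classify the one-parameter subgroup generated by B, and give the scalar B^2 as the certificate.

B^2 term by term: the squares give (999/125)^2*(γ12)^2 + (-448/375)^2*(γ13)^2 + (-44/375)^2*(γ14)^2 + (-2837/375)^2*(γ23)^2 + (872/375)^2*(γ24)^2 + (-172/375)^2*(γ34)^2 = 998001/15625*(-1) + 200704/140625*(+1) + 1936/140625*(+1) + 8048569/140625*(+1) + 760384/140625*(+1) + 29584/140625*(-1) = 0 (each basis 2-blade squares to minus the product of its generators' squares); cross terms between blades sharing an index anticommute and cancel; the commuting (index-disjoint) pairs give grade-4 terms 2*c*c'*(blade product), which cancel blade by blade — γ1234: -114552/15625 + 781312/140625 + 249656/140625 = 0 — confirming B is simple. So B^2 = 0.
Answer: null-rotation, certificate B^2 = 0. Note: conjugating B changes its blade decomposition but never the scalar B^2 = 0, whose sign settles the classification.


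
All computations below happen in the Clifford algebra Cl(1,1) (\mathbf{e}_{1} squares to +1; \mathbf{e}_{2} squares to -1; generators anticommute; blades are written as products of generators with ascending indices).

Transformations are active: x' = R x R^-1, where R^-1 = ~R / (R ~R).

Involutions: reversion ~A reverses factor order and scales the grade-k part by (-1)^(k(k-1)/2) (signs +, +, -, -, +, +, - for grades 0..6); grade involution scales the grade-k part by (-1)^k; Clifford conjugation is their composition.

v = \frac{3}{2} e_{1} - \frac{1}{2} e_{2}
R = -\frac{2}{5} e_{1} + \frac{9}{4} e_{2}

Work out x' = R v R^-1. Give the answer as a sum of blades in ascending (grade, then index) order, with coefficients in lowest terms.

~R = -\frac{2}{5} e_{1} + \frac{9}{4} e_{2}, and R ~R = -\frac{1961}{400}, so R^-1 = ~R / (-\frac{1961}{400}).
R v = \frac{21}{40} - \frac{127}{40} e_{1} e_{2}
Answer: -\frac{5547}{3922} e_{1} + \frac{71}{3922} e_{2}


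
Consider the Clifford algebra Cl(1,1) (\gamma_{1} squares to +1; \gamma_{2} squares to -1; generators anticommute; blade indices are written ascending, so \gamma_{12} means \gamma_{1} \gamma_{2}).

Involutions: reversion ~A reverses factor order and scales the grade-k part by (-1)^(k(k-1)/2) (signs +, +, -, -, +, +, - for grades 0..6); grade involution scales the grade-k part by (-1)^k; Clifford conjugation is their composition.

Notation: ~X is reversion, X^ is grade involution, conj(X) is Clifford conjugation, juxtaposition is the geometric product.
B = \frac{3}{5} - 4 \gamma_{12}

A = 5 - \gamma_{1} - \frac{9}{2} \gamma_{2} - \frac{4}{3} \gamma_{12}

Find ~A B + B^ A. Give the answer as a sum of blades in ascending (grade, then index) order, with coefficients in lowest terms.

first term: -\frac{7}{3} + \frac{87}{5} \gamma_{1} + \frac{13}{10} \gamma_{2} - \frac{96}{5} \gamma_{12}
second term: \frac{25}{3} - \frac{93}{5} \gamma_{1} - \frac{67}{10} \gamma_{2} - \frac{104}{5} \gamma_{12}
Answer: 6 - \frac{6}{5} \gamma_{1} - \frac{27}{5} \gamma_{2} - 40 \gamma_{12}


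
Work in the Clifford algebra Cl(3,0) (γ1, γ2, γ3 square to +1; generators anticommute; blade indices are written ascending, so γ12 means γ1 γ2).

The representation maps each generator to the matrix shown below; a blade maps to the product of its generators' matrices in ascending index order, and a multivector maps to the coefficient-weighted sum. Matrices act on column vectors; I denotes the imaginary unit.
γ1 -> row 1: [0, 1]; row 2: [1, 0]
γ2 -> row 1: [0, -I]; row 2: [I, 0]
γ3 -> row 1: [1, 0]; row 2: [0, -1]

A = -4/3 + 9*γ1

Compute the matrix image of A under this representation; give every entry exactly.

M = (-4/3)*1 + (9)*rho(γ1), summed entrywise (1 is the identity matrix):
Answer: row 1: [-4/3, 9]; row 2: [9, -4/3]


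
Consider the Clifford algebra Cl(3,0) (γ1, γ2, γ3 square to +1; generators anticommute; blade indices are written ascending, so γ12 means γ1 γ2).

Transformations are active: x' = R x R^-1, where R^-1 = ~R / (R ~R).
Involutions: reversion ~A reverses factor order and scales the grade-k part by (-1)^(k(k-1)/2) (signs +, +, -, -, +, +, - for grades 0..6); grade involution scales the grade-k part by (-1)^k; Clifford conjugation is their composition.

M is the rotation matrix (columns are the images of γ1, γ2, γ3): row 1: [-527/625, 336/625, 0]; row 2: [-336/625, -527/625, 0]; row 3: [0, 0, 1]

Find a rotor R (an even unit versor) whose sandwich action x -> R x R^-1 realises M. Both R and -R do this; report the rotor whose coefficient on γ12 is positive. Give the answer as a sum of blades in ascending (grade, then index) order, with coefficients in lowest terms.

Method: write R = a + b12*γ12 + b13*γ13 + b23*γ23 with a^2 + b12^2 + b13^2 + b23^2 = 1 (so R^-1 = ~R). Expanding the columns R e_j ~R gives tr M = 4a^2 - 1 and, from the antisymmetric part, M21 - M12 = -4a*b12, M13 - M31 = 4a*b13, M32 - M23 = -4a*b23.
Here tr M = -429/625, so a^2 = (1 + tr M)/4 = 49/625 and a = ±7/25. Taking a = 7/25: M21 - M12 = -672/625, M13 - M31 = 0, M32 - M23 = 0, giving b12 = 24/25, b13 = 0, b23 = 0, i.e. R = 7/25 + 24/25*γ12.
Its γ12 coefficient is already positive.
Answer: 7/25 + 24/25*γ12. Key observation: the double cover Spin(3) -> SO(3) sends R and -R to the same matrix (trace -429/625 here), so the stated sign of the γ12 coefficient is what selects one sheet.


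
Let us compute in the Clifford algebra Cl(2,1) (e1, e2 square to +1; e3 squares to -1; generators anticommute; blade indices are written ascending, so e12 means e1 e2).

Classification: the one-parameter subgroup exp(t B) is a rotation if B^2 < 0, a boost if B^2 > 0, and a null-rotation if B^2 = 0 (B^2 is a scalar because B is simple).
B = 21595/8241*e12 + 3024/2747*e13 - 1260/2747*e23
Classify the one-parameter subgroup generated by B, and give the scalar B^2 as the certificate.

B^2 term by term: the squares give (21595/8241)^2*(e12)^2 + (3024/2747)^2*(e13)^2 + (-1260/2747)^2*(e23)^2 = 466344025/67914081*(-1) + 9144576/7546009*(+1) + 1587600/7546009*(+1) = -49/9 (each basis 2-blade squares to minus the product of its generators' squares); cross terms between blades sharing an index anticommute and cancel. So B^2 = -49/9.
Answer: rotation, certificate B^2 = -49/9. B^2 = -49/9 is basis-independent, so its sign is the whole story.


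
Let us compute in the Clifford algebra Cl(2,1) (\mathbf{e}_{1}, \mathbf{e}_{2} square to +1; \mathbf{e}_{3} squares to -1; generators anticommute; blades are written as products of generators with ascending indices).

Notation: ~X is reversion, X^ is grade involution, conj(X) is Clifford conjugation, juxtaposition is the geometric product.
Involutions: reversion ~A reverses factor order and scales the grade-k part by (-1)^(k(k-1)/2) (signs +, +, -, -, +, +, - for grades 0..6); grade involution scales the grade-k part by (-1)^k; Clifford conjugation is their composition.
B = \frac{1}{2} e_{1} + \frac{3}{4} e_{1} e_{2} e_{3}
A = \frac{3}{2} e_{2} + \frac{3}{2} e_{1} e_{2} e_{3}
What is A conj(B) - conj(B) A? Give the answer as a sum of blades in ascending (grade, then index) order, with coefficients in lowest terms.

first term: \frac{9}{8} + \frac{3}{4} e_{1} e_{2} - \frac{9}{8} e_{1} e_{3} - \frac{3}{4} e_{2} e_{3}
second term: \frac{9}{8} - \frac{3}{4} e_{1} e_{2} - \frac{9}{8} e_{1} e_{3} - \frac{3}{4} e_{2} e_{3}
Answer: \frac{3}{2} e_{1} e_{2}


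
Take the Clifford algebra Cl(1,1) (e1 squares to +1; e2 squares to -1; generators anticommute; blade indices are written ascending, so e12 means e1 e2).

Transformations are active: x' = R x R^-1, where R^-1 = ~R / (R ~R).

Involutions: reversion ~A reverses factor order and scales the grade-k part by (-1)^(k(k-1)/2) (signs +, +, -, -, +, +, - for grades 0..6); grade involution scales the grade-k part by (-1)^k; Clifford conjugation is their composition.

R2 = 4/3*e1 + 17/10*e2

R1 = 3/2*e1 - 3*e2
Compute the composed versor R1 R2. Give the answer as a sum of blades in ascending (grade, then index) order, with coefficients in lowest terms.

Distribute over the terms of R1 (each basis-blade product reordered to ascending indices, repeated generators contracted through their squares):
(3/2*e1) R2 = 2 + 51/20*e12
(-3*e2) R2 = 51/10 + 4*e12
Summing the partial products and collecting blades:
Answer: 71/10 + 131/20*e12


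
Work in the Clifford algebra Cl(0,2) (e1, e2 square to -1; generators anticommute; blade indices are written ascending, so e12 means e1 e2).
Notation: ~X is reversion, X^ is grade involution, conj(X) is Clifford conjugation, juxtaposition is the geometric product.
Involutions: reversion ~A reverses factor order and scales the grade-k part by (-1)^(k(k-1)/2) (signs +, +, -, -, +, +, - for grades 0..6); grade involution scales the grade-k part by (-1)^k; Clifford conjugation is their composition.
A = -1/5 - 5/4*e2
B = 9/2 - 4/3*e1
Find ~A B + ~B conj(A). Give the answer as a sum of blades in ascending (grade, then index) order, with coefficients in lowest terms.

first term: -9/10 + 4/15*e1 - 45/8*e2 - 5/3*e12
second term: -9/10 + 4/15*e1 + 45/8*e2 - 5/3*e12
Answer: -9/5 + 8/15*e1 - 10/3*e12
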